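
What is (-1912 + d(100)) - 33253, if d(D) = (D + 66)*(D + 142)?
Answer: 5007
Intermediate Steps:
d(D) = (66 + D)*(142 + D)
(-1912 + d(100)) - 33253 = (-1912 + (9372 + 100² + 208*100)) - 33253 = (-1912 + (9372 + 10000 + 20800)) - 33253 = (-1912 + 40172) - 33253 = 38260 - 33253 = 5007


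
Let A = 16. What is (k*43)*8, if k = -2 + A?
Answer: 4816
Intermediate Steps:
k = 14 (k = -2 + 16 = 14)
(k*43)*8 = (14*43)*8 = 602*8 = 4816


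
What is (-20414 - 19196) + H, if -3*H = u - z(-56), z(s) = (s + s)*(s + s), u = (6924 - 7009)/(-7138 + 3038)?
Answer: -87154537/2460 ≈ -35429.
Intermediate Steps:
u = 17/820 (u = -85/(-4100) = -85*(-1/4100) = 17/820 ≈ 0.020732)
z(s) = 4*s**2 (z(s) = (2*s)*(2*s) = 4*s**2)
H = 10286063/2460 (H = -(17/820 - 4*(-56)**2)/3 = -(17/820 - 4*3136)/3 = -(17/820 - 1*12544)/3 = -(17/820 - 12544)/3 = -1/3*(-10286063/820) = 10286063/2460 ≈ 4181.3)
(-20414 - 19196) + H = (-20414 - 19196) + 10286063/2460 = -39610 + 10286063/2460 = -87154537/2460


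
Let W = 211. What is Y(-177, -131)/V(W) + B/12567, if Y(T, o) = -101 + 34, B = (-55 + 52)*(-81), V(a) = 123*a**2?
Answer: 443282060/22939311687 ≈ 0.019324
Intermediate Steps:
B = 243 (B = -3*(-81) = 243)
Y(T, o) = -67
Y(-177, -131)/V(W) + B/12567 = -67/(123*211**2) + 243/12567 = -67/(123*44521) + 243*(1/12567) = -67/5476083 + 81/4189 = 443282060/22939311687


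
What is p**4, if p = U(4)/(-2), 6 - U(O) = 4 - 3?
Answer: 625/16 ≈ 39.063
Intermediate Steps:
U(O) = 5 (U(O) = 6 - (4 - 3) = 6 - 1*1 = 6 - 1 = 5)
p = -5/2 (p = 5/(-2) = 5*(-1/2) = -5/2 ≈ -2.5000)
p**4 = (-5/2)**4 = 625/16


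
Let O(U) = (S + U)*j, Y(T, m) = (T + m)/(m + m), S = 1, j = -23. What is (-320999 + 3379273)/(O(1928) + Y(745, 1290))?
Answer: -1578069384/22892965 ≈ -68.932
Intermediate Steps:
Y(T, m) = (T + m)/(2*m) (Y(T, m) = (T + m)/((2*m)) = (T + m)*(1/(2*m)) = (T + m)/(2*m))
O(U) = -23 - 23*U (O(U) = (1 + U)*(-23) = -23 - 23*U)
(-320999 + 3379273)/(O(1928) + Y(745, 1290)) = (-320999 + 3379273)/((-23 - 23*1928) + (1/2)*(745 + 1290)/1290) = 3058274/((-23 - 44344) + (1/2)*(1/1290)*2035) = 3058274/(-44367 + 407/516) = 3058274/(-22892965/516) = 3058274*(-516/22892965) = -1578069384/22892965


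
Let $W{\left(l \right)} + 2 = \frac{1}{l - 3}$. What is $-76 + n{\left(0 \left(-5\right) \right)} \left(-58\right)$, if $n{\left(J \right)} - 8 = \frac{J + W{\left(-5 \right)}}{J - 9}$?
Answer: $- \frac{19933}{36} \approx -553.69$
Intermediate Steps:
$W{\left(l \right)} = -2 + \frac{1}{-3 + l}$ ($W{\left(l \right)} = -2 + \frac{1}{l - 3} = -2 + \frac{1}{-3 + l}$)
$n{\left(J \right)} = 8 + \frac{- \frac{17}{8} + J}{-9 + J}$ ($n{\left(J \right)} = 8 + \frac{J + \frac{7 - -10}{-3 - 5}}{J - 9} = 8 + \frac{J + \frac{7 + 10}{-8}}{-9 + J} = 8 + \frac{J - \frac{17}{8}}{-9 + J} = 8 + \frac{- \frac{17}{8} + J}{-9 + J}$)
$-76 + n{\left(0 \left(-5\right) \right)} \left(-58\right) = -76 + \frac{-593 + 72 \cdot 0 \left(-5\right)}{8 \left(-9 + 0 \left(-5\right)\right)} \left(-58\right) = -76 + \frac{-593 + 72 \cdot 0}{8 \left(-9 + 0\right)} \left(-58\right) = -76 + \frac{-593 + 0}{8 \left(-9\right)} \left(-58\right) = -76 + \frac{1}{8} \left(- \frac{1}{9}\right) \left(-593\right) \left(-58\right) = -76 + \frac{593}{72} \left(-58\right) = -76 - \frac{17197}{36} = - \frac{19933}{36}$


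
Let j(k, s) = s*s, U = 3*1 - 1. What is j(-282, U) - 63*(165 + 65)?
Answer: -14486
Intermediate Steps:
U = 2 (U = 3 - 1 = 2)
j(k, s) = s**2
j(-282, U) - 63*(165 + 65) = 2**2 - 63*(165 + 65) = 4 - 63*230 = 4 - 14490 = -14486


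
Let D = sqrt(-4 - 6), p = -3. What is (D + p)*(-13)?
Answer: 39 - 13*I*sqrt(10) ≈ 39.0 - 41.11*I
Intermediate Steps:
D = I*sqrt(10) (D = sqrt(-10) = I*sqrt(10) ≈ 3.1623*I)
(D + p)*(-13) = (I*sqrt(10) - 3)*(-13) = (-3 + I*sqrt(10))*(-13) = 39 - 13*I*sqrt(10)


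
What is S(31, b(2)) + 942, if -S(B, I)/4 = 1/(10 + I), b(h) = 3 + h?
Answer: 14126/15 ≈ 941.73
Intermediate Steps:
S(B, I) = -4/(10 + I)
S(31, b(2)) + 942 = -4/(10 + (3 + 2)) + 942 = -4/(10 + 5) + 942 = -4/15 + 942 = 14126/15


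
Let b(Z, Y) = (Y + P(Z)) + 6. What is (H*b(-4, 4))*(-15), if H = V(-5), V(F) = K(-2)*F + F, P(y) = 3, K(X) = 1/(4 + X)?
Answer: 2925/2 ≈ 1462.5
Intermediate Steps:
V(F) = 3*F/2 (V(F) = F/(4 - 2) + F = F/2 + F = 3*F/2)
b(Z, Y) = 9 + Y (b(Z, Y) = (Y + 3) + 6 = (3 + Y) + 6 = 9 + Y)
H = -15/2 (H = (3/2)*(-5) = -15/2 ≈ -7.5000)
(H*b(-4, 4))*(-15) = -15*(9 + 4)/2*(-15) = -15/2*13*(-15) = -195/2*(-15) = 2925/2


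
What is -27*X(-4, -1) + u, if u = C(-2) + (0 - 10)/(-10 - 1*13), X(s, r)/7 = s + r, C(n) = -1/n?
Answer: 43513/46 ≈ 945.93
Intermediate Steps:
X(s, r) = 7*r + 7*s (X(s, r) = 7*(s + r) = 7*(r + s) = 7*r + 7*s)
u = 43/46 (u = -1/(-2) + (0 - 10)/(-10 - 1*13) = -1*(-½) - 10/(-10 - 13) = ½ - 10/(-23) = ½ - 10*(-1/23) = ½ + 10/23 = 43/46 ≈ 0.93478)
-27*X(-4, -1) + u = -27*(7*(-1) + 7*(-4)) + 43/46 = -27*(-7 - 28) + 43/46 = -27*(-35) + 43/46 = 945 + 43/46 = 43513/46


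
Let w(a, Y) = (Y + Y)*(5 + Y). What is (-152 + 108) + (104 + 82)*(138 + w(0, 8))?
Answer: 64312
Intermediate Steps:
w(a, Y) = 2*Y*(5 + Y) (w(a, Y) = (2*Y)*(5 + Y) = 2*Y*(5 + Y))
(-152 + 108) + (104 + 82)*(138 + w(0, 8)) = (-152 + 108) + (104 + 82)*(138 + 2*8*(5 + 8)) = -44 + 186*(138 + 2*8*13) = -44 + 186*(138 + 208) = -44 + 186*346 = -44 + 64356 = 64312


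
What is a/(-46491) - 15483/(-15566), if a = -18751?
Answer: 1011698219/723678906 ≈ 1.3980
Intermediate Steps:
a/(-46491) - 15483/(-15566) = -18751/(-46491) - 15483/(-15566) = -18751*(-1/46491) - 15483*(-1/15566) = 18751/46491 + 15483/15566 = 1011698219/723678906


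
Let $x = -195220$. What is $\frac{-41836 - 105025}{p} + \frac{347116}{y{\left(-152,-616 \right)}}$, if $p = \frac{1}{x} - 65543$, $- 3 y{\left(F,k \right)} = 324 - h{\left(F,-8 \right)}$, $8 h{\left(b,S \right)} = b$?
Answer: $- \frac{38817874139176}{12795304461} \approx -3033.8$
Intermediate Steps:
$h{\left(b,S \right)} = \frac{b}{8}$
$y{\left(F,k \right)} = -108 + \frac{F}{24}$ ($y{\left(F,k \right)} = - \frac{324 - \frac{F}{8}}{3} = -108 + \frac{F}{24}$)
$p = - \frac{12795304461}{195220}$ ($p = \frac{1}{-195220} - 65543 = - \frac{1}{195220} - 65543 = - \frac{12795304461}{195220} \approx -65543.0$)
$\frac{-41836 - 105025}{p} + \frac{347116}{y{\left(-152,-616 \right)}} = \frac{-41836 - 105025}{- \frac{12795304461}{195220}} + \frac{347116}{-108 + \frac{1}{24} \left(-152\right)} = \left(-146861\right) \left(- \frac{195220}{12795304461}\right) + \frac{347116}{-108 - \frac{19}{3}} = \frac{28670204420}{12795304461} + \frac{347116}{- \frac{343}{3}} = \frac{28670204420}{12795304461} + 347116 \left(- \frac{3}{343}\right) = \frac{28670204420}{12795304461} - 3036 = - \frac{38817874139176}{12795304461}$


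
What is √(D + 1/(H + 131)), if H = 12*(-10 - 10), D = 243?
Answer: √2886974/109 ≈ 15.588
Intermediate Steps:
H = -240 (H = 12*(-20) = -240)
√(D + 1/(H + 131)) = √(243 + 1/(-240 + 131)) = √(243 + 1/(-109)) = √(243 - 1/109) = √(26486/109) = √2886974/109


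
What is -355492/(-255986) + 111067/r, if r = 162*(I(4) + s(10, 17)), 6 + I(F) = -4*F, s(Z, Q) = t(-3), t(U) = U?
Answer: -13495927231/518371650 ≈ -26.035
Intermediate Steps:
s(Z, Q) = -3
I(F) = -6 - 4*F
r = -4050 (r = 162*((-6 - 4*4) - 3) = 162*((-6 - 16) - 3) = 162*(-22 - 3) = 162*(-25) = -4050)
-355492/(-255986) + 111067/r = -355492/(-255986) + 111067/(-4050) = -355492*(-1/255986) + 111067*(-1/4050) = 177746/127993 - 111067/4050 = -13495927231/518371650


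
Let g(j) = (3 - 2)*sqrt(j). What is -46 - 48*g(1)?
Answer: -94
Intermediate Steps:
g(j) = sqrt(j) (g(j) = 1*sqrt(j) = sqrt(j))
-46 - 48*g(1) = -46 - 48*sqrt(1) = -46 - 48*1 = -46 - 48 = -94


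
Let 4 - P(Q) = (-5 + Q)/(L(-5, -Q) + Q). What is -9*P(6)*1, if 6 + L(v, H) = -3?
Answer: -39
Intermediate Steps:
L(v, H) = -9 (L(v, H) = -6 - 3 = -9)
P(Q) = 4 - (-5 + Q)/(-9 + Q)
-9*P(6)*1 = -9*(-31 + 3*6)/(-9 + 6)*1 = -9*(-31 + 18)/(-3)*1 = -(-3)*(-13)*1 = -9*13/3*1 = -39*1 = -39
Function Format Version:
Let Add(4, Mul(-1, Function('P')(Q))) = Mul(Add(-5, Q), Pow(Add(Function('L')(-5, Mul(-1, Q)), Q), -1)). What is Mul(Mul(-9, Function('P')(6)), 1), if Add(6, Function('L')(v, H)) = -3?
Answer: -39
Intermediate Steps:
Function('L')(v, H) = -9 (Function('L')(v, H) = Add(-6, -3) = -9)
Function('P')(Q) = Add(4, Mul(-1, Pow(Add(-9, Q), -1), Add(-5, Q))) (Function('P')(Q) = Add(4, Mul(-1, Mul(Add(-5, Q), Pow(Add(-9, Q), -1)))) = Add(4, Mul(-1, Mul(Pow(Add(-9, Q), -1), Add(-5, Q)))) = Add(4, Mul(-1, Pow(Add(-9, Q), -1), Add(-5, Q))))
Mul(Mul(-9, Function('P')(6)), 1) = Mul(Mul(-9, Mul(Pow(Add(-9, 6), -1), Add(-31, Mul(3, 6)))), 1) = Mul(Mul(-9, Mul(Pow(-3, -1), Add(-31, 18))), 1) = Mul(Mul(-9, Mul(Rational(-1, 3), -13)), 1) = Mul(Mul(-9, Rational(13, 3)), 1) = Mul(-39, 1) = -39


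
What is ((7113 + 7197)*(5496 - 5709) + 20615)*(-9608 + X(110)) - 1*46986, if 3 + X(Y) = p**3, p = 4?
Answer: 28902684019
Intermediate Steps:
X(Y) = 61 (X(Y) = -3 + 4**3 = -3 + 64 = 61)
((7113 + 7197)*(5496 - 5709) + 20615)*(-9608 + X(110)) - 1*46986 = ((7113 + 7197)*(5496 - 5709) + 20615)*(-9608 + 61) - 1*46986 = (14310*(-213) + 20615)*(-9547) - 46986 = (-3048030 + 20615)*(-9547) - 46986 = -3027415*(-9547) - 46986 = 28902731005 - 46986 = 28902684019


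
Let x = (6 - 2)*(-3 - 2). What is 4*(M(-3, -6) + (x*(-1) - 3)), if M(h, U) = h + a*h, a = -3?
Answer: 92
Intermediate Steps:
x = -20 (x = 4*(-5) = -20)
M(h, U) = -2*h (M(h, U) = h - 3*h = -2*h)
4*(M(-3, -6) + (x*(-1) - 3)) = 4*(-2*(-3) + (-20*(-1) - 3)) = 4*(6 + (20 - 3)) = 4*(6 + 17) = 4*23 = 92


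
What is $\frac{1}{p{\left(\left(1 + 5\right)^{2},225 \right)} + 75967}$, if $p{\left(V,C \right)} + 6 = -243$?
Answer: $\frac{1}{75718} \approx 1.3207 \cdot 10^{-5}$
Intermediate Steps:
$p{\left(V,C \right)} = -249$ ($p{\left(V,C \right)} = -6 - 243 = -249$)
$\frac{1}{p{\left(\left(1 + 5\right)^{2},225 \right)} + 75967} = \frac{1}{-249 + 75967} = \frac{1}{75718}$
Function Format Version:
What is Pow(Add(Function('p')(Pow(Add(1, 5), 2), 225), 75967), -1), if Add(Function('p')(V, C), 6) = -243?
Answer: Rational(1, 75718) ≈ 1.3207e-5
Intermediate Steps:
Function('p')(V, C) = -249 (Function('p')(V, C) = Add(-6, -243) = -249)
Pow(Add(Function('p')(Pow(Add(1, 5), 2), 225), 75967), -1) = Pow(Add(-249, 75967), -1) = Pow(75718, -1) = Rational(1, 75718)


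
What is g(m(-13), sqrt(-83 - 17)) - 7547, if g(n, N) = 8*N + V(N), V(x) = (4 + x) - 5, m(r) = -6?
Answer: -7548 + 90*I ≈ -7548.0 + 90.0*I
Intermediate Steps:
V(x) = -1 + x
g(n, N) = -1 + 9*N (g(n, N) = 8*N + (-1 + N) = -1 + 9*N)
g(m(-13), sqrt(-83 - 17)) - 7547 = (-1 + 9*sqrt(-83 - 17)) - 7547 = (-1 + 9*sqrt(-100)) - 7547 = (-1 + 9*(10*I)) - 7547 = (-1 + 90*I) - 7547 = -7548 + 90*I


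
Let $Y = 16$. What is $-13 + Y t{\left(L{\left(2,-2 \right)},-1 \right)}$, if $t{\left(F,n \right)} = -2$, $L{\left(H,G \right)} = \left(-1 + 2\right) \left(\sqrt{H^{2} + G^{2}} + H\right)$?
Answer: $-45$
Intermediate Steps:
$L{\left(H,G \right)} = H + \sqrt{G^{2} + H^{2}}$ ($L{\left(H,G \right)} = 1 \left(\sqrt{G^{2} + H^{2}} + H\right) = 1 \left(H + \sqrt{G^{2} + H^{2}}\right) = H + \sqrt{G^{2} + H^{2}}$)
$-13 + Y t{\left(L{\left(2,-2 \right)},-1 \right)} = -13 + 16 \left(-2\right) = -13 - 32 = -45$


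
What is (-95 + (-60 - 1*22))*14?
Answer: -2478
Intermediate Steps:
(-95 + (-60 - 1*22))*14 = (-95 + (-60 - 22))*14 = (-95 - 82)*14 = -177*14 = -2478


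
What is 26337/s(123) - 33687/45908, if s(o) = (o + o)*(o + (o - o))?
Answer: 31629625/231514044 ≈ 0.13662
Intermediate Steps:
s(o) = 2*o² (s(o) = (2*o)*(o + 0) = (2*o)*o = 2*o²)
26337/s(123) - 33687/45908 = 26337/((2*123²)) - 33687/45908 = 26337/((2*15129)) - 33687*1/45908 = 26337/30258 - 33687/45908 = 26337*(1/30258) - 33687/45908 = 8779/10086 - 33687/45908 = 31629625/231514044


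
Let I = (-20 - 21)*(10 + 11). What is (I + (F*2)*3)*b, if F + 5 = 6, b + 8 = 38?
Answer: -25650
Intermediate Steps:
b = 30 (b = -8 + 38 = 30)
I = -861 (I = -41*21 = -861)
F = 1 (F = -5 + 6 = 1)
(I + (F*2)*3)*b = (-861 + (1*2)*3)*30 = (-861 + 2*3)*30 = (-861 + 6)*30 = -855*30 = -25650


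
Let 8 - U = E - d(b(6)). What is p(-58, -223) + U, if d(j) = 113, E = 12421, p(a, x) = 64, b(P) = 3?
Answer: -12236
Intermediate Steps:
U = -12300 (U = 8 - (12421 - 1*113) = 8 - (12421 - 113) = 8 - 1*12308 = 8 - 12308 = -12300)
p(-58, -223) + U = 64 - 12300 = -12236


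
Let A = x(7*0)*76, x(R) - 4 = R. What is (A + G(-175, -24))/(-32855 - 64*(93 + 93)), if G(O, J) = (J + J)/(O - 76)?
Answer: -76352/11234509 ≈ -0.0067962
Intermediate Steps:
x(R) = 4 + R
G(O, J) = 2*J/(-76 + O) (G(O, J) = (2*J)/(-76 + O) = 2*J/(-76 + O))
A = 304 (A = (4 + 7*0)*76 = (4 + 0)*76 = 4*76 = 304)
(A + G(-175, -24))/(-32855 - 64*(93 + 93)) = (304 + 2*(-24)/(-76 - 175))/(-32855 - 64*(93 + 93)) = (304 + 2*(-24)/(-251))/(-32855 - 64*186) = (304 + 2*(-24)*(-1/251))/(-32855 - 11904) = (304 + 48/251)/(-44759) = (76352/251)*(-1/44759) = -76352/11234509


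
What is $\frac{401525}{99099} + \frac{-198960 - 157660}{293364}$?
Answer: $\frac{2290341520}{807557751} \approx 2.8361$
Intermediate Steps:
$\frac{401525}{99099} + \frac{-198960 - 157660}{293364} = 401525 \cdot \frac{1}{99099} - \frac{89155}{73341} = \frac{401525}{99099} - \frac{89155}{73341} = \frac{2290341520}{807557751}$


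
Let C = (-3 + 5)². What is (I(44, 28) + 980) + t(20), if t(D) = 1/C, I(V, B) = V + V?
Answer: 4273/4 ≈ 1068.3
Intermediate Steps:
C = 4 (C = 2² = 4)
I(V, B) = 2*V
t(D) = ¼ (t(D) = 1/4 = ¼)
(I(44, 28) + 980) + t(20) = (2*44 + 980) + ¼ = (88 + 980) + ¼ = 1068 + ¼ = 4273/4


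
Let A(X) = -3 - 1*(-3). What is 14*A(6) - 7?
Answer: -7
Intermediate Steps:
A(X) = 0 (A(X) = -3 + 3 = 0)
14*A(6) - 7 = 14*0 - 7 = 0 - 7 = -7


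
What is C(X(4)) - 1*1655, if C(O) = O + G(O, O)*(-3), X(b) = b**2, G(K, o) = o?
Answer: -1687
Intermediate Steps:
C(O) = -2*O (C(O) = O + O*(-3) = O - 3*O = -2*O)
C(X(4)) - 1*1655 = -2*4**2 - 1*1655 = -2*16 - 1655 = -32 - 1655 = -1687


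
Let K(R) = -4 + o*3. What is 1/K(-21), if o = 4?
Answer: ⅛ ≈ 0.12500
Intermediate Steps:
K(R) = 8 (K(R) = -4 + 4*3 = -4 + 12 = 8)
1/K(-21) = 1/8 = ⅛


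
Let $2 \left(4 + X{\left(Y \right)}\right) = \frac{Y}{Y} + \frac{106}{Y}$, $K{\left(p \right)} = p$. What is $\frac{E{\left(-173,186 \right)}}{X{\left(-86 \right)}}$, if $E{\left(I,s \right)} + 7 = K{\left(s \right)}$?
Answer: $- \frac{7697}{177} \approx -43.486$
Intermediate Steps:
$E{\left(I,s \right)} = -7 + s$
$X{\left(Y \right)} = - \frac{7}{2} + \frac{53}{Y}$ ($X{\left(Y \right)} = -4 + \frac{\frac{Y}{Y} + \frac{106}{Y}}{2} = -4 + \frac{1 + \frac{106}{Y}}{2} = -4 + \left(\frac{1}{2} + \frac{53}{Y}\right) = - \frac{7}{2} + \frac{53}{Y}$)
$\frac{E{\left(-173,186 \right)}}{X{\left(-86 \right)}} = \frac{-7 + 186}{- \frac{7}{2} + \frac{53}{-86}} = \frac{179}{- \frac{7}{2} + 53 \left(- \frac{1}{86}\right)} = \frac{179}{- \frac{7}{2} - \frac{53}{86}} = \frac{179}{- \frac{177}{43}} = 179 \left(- \frac{43}{177}\right) = - \frac{7697}{177}$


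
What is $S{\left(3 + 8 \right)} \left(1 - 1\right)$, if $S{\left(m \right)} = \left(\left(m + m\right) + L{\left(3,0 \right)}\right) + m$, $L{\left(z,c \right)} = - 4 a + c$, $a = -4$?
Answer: $0$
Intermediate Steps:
$L{\left(z,c \right)} = 16 + c$ ($L{\left(z,c \right)} = \left(-4\right) \left(-4\right) + c = 16 + c$)
$S{\left(m \right)} = 16 + 3 m$ ($S{\left(m \right)} = \left(\left(m + m\right) + \left(16 + 0\right)\right) + m = \left(2 m + 16\right) + m = \left(16 + 2 m\right) + m = 16 + 3 m$)
$S{\left(3 + 8 \right)} \left(1 - 1\right) = \left(16 + 3 \left(3 + 8\right)\right) \left(1 - 1\right) = \left(16 + 3 \cdot 11\right) 0 = \left(16 + 33\right) 0 = 49 \cdot 0 = 0$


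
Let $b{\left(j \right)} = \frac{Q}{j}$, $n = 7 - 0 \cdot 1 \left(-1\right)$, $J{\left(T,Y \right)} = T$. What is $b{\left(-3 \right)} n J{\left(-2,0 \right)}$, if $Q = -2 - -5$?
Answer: $14$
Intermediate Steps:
$Q = 3$ ($Q = -2 + 5 = 3$)
$n = 7$ ($n = 7 - 0 \left(-1\right) = 7 - 0 = 7 + 0 = 7$)
$b{\left(j \right)} = \frac{3}{j}$
$b{\left(-3 \right)} n J{\left(-2,0 \right)} = \frac{3}{-3} \cdot 7 \left(-2\right) = 3 \left(- \frac{1}{3}\right) 7 \left(-2\right) = \left(-1\right) 7 \left(-2\right) = \left(-7\right) \left(-2\right) = 14$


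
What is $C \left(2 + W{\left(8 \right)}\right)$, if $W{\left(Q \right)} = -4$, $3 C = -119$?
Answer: $\frac{238}{3} \approx 79.333$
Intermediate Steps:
$C = - \frac{119}{3}$ ($C = \frac{1}{3} \left(-119\right) = - \frac{119}{3} \approx -39.667$)
$C \left(2 + W{\left(8 \right)}\right) = - \frac{119 \left(2 - 4\right)}{3} = \left(- \frac{119}{3}\right) \left(-2\right) = \frac{238}{3}$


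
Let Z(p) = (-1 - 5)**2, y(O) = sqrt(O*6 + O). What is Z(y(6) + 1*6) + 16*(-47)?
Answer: -716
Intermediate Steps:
y(O) = sqrt(7)*sqrt(O) (y(O) = sqrt(6*O + O) = sqrt(7*O) = sqrt(7)*sqrt(O))
Z(p) = 36 (Z(p) = (-6)**2 = 36)
Z(y(6) + 1*6) + 16*(-47) = 36 + 16*(-47) = 36 - 752 = -716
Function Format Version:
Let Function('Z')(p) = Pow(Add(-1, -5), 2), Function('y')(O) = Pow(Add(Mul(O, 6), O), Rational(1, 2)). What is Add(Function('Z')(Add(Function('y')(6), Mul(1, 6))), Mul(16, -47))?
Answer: -716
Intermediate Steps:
Function('y')(O) = Mul(Pow(7, Rational(1, 2)), Pow(O, Rational(1, 2))) (Function('y')(O) = Pow(Add(Mul(6, O), O), Rational(1, 2)) = Pow(Mul(7, O), Rational(1, 2)) = Mul(Pow(7, Rational(1, 2)), Pow(O, Rational(1, 2))))
Function('Z')(p) = 36 (Function('Z')(p) = Pow(-6, 2) = 36)
Add(Function('Z')(Add(Function('y')(6), Mul(1, 6))), Mul(16, -47)) = Add(36, Mul(16, -47)) = Add(36, -752) = -716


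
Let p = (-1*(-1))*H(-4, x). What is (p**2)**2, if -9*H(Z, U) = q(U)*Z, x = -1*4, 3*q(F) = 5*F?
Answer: 40960000/531441 ≈ 77.073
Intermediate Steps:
q(F) = 5*F/3 (q(F) = (5*F)/3 = 5*F/3)
x = -4
H(Z, U) = -5*U*Z/27 (H(Z, U) = -5*U/3*Z/9 = -5*U*Z/27)
p = -80/27 (p = (-1*(-1))*(-5/27*(-4)*(-4)) = 1*(-80/27) = -80/27 ≈ -2.9630)
(p**2)**2 = ((-80/27)**2)**2 = (6400/729)**2 = 40960000/531441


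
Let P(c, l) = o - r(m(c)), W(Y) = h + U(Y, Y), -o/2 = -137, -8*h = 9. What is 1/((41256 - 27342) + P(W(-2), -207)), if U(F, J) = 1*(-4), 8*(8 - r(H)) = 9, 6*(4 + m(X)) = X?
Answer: 8/113449 ≈ 7.0516e-5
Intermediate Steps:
m(X) = -4 + X/6
r(H) = 55/8 (r(H) = 8 - ⅛*9 = 8 - 9/8 = 55/8)
h = -9/8 (h = -⅛*9 = -9/8 ≈ -1.1250)
o = 274 (o = -2*(-137) = 274)
U(F, J) = -4
W(Y) = -41/8 (W(Y) = -9/8 - 4 = -41/8)
P(c, l) = 2137/8 (P(c, l) = 274 - 1*55/8 = 274 - 55/8 = 2137/8)
1/((41256 - 27342) + P(W(-2), -207)) = 1/((41256 - 27342) + 2137/8) = 1/(13914 + 2137/8) = 1/(113449/8) = 8/113449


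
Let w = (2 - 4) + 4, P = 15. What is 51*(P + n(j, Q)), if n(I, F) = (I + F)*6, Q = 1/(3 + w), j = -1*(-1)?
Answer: 5661/5 ≈ 1132.2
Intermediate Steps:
j = 1
w = 2 (w = -2 + 4 = 2)
Q = ⅕ (Q = 1/(3 + 2) = 1/5 = ⅕ ≈ 0.20000)
n(I, F) = 6*F + 6*I (n(I, F) = (F + I)*6 = 6*F + 6*I)
51*(P + n(j, Q)) = 51*(15 + (6*(⅕) + 6*1)) = 51*(15 + (6/5 + 6)) = 51*(15 + 36/5) = 51*(111/5) = 5661/5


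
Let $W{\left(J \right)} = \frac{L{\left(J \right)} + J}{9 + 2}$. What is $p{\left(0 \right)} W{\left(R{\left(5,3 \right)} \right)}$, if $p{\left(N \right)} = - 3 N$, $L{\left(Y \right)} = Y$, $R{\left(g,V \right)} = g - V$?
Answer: $0$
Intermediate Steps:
$W{\left(J \right)} = \frac{2 J}{11}$ ($W{\left(J \right)} = \frac{J + J}{9 + 2} = \frac{2 J}{11}$)
$p{\left(0 \right)} W{\left(R{\left(5,3 \right)} \right)} = \left(-3\right) 0 \frac{2 \left(5 - 3\right)}{11} = 0 \frac{2 \left(5 - 3\right)}{11} = 0 \cdot \frac{2}{11} \cdot 2 = 0 \cdot \frac{4}{11} = 0$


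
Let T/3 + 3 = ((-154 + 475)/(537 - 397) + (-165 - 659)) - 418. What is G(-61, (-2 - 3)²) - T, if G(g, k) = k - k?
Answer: 521937/140 ≈ 3728.1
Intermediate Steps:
G(g, k) = 0
T = -521937/140 (T = -9 + 3*(((-154 + 475)/(537 - 397) + (-165 - 659)) - 418) = -9 + 3*((321/140 - 824) - 418) = -9 + 3*(-115039/140 - 418) = -9 + 3*(-173559/140) = -9 - 520677/140 = -521937/140 ≈ -3728.1)
G(-61, (-2 - 3)²) - T = 0 - 1*(-521937/140) = 0 + 521937/140 = 521937/140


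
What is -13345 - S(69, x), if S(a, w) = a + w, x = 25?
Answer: -13439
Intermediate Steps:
-13345 - S(69, x) = -13345 - (69 + 25) = -13345 - 1*94 = -13345 - 94 = -13439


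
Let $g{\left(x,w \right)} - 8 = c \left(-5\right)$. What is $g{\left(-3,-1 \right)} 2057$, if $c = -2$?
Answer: $37026$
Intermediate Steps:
$g{\left(x,w \right)} = 18$ ($g{\left(x,w \right)} = 8 - -10 = 8 + 10 = 18$)
$g{\left(-3,-1 \right)} 2057 = 18 \cdot 2057 = 37026$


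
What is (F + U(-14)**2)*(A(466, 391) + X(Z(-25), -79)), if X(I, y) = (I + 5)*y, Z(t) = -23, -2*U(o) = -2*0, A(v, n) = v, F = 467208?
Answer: 882088704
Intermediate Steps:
U(o) = 0 (U(o) = -(-1)*0 = -1/2*0 = 0)
X(I, y) = y*(5 + I) (X(I, y) = (5 + I)*y = y*(5 + I))
(F + U(-14)**2)*(A(466, 391) + X(Z(-25), -79)) = (467208 + 0**2)*(466 - 79*(5 - 23)) = (467208 + 0)*(466 - 79*(-18)) = 467208*(466 + 1422) = 467208*1888 = 882088704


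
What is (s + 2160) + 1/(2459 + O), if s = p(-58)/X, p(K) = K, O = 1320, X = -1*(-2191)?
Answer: 17884127249/8279789 ≈ 2160.0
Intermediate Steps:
X = 2191
s = -58/2191 ≈ -0.026472
(s + 2160) + 1/(2459 + O) = (-58/2191 + 2160) + 1/(2459 + 1320) = 4732502/2191 + 1/3779 = 17884127249/8279789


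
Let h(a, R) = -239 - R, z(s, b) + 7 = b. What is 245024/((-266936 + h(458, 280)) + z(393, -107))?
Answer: -245024/267569 ≈ -0.91574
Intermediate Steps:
z(s, b) = -7 + b
245024/((-266936 + h(458, 280)) + z(393, -107)) = 245024/((-266936 + (-239 - 1*280)) + (-7 - 107)) = 245024/((-266936 + (-239 - 280)) - 114) = 245024/((-266936 - 519) - 114) = 245024/(-267455 - 114) = 245024/(-267569) = 245024*(-1/267569) = -245024/267569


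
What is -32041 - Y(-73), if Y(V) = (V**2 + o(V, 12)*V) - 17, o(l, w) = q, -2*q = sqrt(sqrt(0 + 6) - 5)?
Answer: -37353 - 73*I*sqrt(5 - sqrt(6))/2 ≈ -37353.0 - 58.292*I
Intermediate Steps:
q = -sqrt(-5 + sqrt(6))/2 (q = -sqrt(sqrt(0 + 6) - 5)/2 = -sqrt(sqrt(6) - 5)/2 = -sqrt(-5 + sqrt(6))/2 ≈ -0.79852*I)
o(l, w) = -I*sqrt(5 - sqrt(6))/2
Y(V) = -17 + V**2 - I*V*sqrt(5 - sqrt(6))/2 (Y(V) = (V**2 + (-I*sqrt(5 - sqrt(6))/2)*V) - 17 = (V**2 - I*V*sqrt(5 - sqrt(6))/2) - 17 = -17 + V**2 - I*V*sqrt(5 - sqrt(6))/2)
-32041 - Y(-73) = -32041 - (-17 + (-73)**2 - 1/2*I*(-73)*sqrt(5 - sqrt(6))) = -32041 - (-17 + 5329 + 73*I*sqrt(5 - sqrt(6))/2) = -32041 - (5312 + 73*I*sqrt(5 - sqrt(6))/2) = -32041 + (-5312 - 73*I*sqrt(5 - sqrt(6))/2) = -37353 - 73*I*sqrt(5 - sqrt(6))/2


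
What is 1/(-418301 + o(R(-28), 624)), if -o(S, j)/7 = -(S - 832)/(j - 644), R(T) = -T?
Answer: -5/2090098 ≈ -2.3922e-6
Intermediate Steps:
o(S, j) = 7*(-832 + S)/(-644 + j) (o(S, j) = -(-7)*(S - 832)/(j - 644) = -(-7)*(-832 + S)/(-644 + j) = 7*(-832 + S)/(-644 + j))
1/(-418301 + o(R(-28), 624)) = 1/(-418301 + 7*(-832 - 1*(-28))/(-644 + 624)) = 1/(-418301 + 7*(-832 + 28)/(-20)) = 1/(-418301 + 7*(-1/20)*(-804)) = 1/(-418301 + 1407/5) = 1/(-2090098/5) = -5/2090098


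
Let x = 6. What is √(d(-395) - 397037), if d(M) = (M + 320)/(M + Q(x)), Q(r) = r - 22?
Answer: 2*I*√1862996007/137 ≈ 630.11*I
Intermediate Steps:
Q(r) = -22 + r
d(M) = (320 + M)/(-16 + M) (d(M) = (M + 320)/(M + (-22 + 6)) = (320 + M)/(M - 16) = (320 + M)/(-16 + M))
√(d(-395) - 397037) = √((320 - 395)/(-16 - 395) - 397037) = √(-75/(-411) - 397037) = √(-1/411*(-75) - 397037) = √(25/137 - 397037) = √(-54394044/137) = 2*I*√1862996007/137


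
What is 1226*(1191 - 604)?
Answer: 719662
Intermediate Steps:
1226*(1191 - 604) = 1226*587 = 719662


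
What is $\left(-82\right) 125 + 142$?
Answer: $-10108$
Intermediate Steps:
$\left(-82\right) 125 + 142 = -10250 + 142 = -10108$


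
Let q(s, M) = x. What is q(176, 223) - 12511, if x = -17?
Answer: -12528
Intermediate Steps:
q(s, M) = -17
q(176, 223) - 12511 = -17 - 12511 = -12528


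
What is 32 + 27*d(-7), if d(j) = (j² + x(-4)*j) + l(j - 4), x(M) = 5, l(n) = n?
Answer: 113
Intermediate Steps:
d(j) = -4 + j² + 6*j (d(j) = (j² + 5*j) + (j - 4) = (j² + 5*j) + (-4 + j) = -4 + j² + 6*j)
32 + 27*d(-7) = 32 + 27*(-4 + (-7)² + 6*(-7)) = 32 + 27*(-4 + 49 - 42) = 32 + 27*3 = 32 + 81 = 113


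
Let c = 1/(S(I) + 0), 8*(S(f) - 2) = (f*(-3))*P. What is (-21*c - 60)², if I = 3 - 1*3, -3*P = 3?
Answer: 19881/4 ≈ 4970.3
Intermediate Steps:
P = -1 (P = -⅓*3 = -1)
I = 0 (I = 3 - 3 = 0)
S(f) = 2 + 3*f/8 (S(f) = 2 + ((f*(-3))*(-1))/8 = 2 + (-3*f*(-1))/8 = 2 + (3*f)/8 = 2 + 3*f/8)
c = ½ (c = 1/((2 + (3/8)*0) + 0) = 1/((2 + 0) + 0) = 1/(2 + 0) = 1/2 = ½ ≈ 0.50000)
(-21*c - 60)² = (-21*½ - 60)² = (-21/2 - 60)² = (-141/2)² = 19881/4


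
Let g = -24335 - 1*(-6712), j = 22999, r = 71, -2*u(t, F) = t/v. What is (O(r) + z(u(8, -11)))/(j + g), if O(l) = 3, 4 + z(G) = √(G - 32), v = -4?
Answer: -1/5376 + I*√31/5376 ≈ -0.00018601 + 0.0010357*I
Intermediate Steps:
u(t, F) = t/8 (u(t, F) = -t/(2*(-4)) = -t*(-1)/(2*4) = -(-1)*t/8 = t/8)
z(G) = -4 + √(-32 + G) (z(G) = -4 + √(G - 32) = -4 + √(-32 + G))
g = -17623 (g = -24335 + 6712 = -17623)
(O(r) + z(u(8, -11)))/(j + g) = (3 + (-4 + √(-32 + (⅛)*8)))/(22999 - 17623) = (3 + (-4 + √(-32 + 1)))/5376 = (3 + (-4 + √(-31)))*(1/5376) = (3 + (-4 + I*√31))*(1/5376) = (-1 + I*√31)*(1/5376) = -1/5376 + I*√31/5376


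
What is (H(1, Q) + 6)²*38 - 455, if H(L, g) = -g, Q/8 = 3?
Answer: 11857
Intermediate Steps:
Q = 24 (Q = 8*3 = 24)
(H(1, Q) + 6)²*38 - 455 = (-1*24 + 6)²*38 - 455 = (-24 + 6)²*38 - 455 = (-18)²*38 - 455 = 324*38 - 455 = 12312 - 455 = 11857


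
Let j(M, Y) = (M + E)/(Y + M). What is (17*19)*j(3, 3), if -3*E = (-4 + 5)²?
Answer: 1292/9 ≈ 143.56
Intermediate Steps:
E = -⅓ (E = -(-4 + 5)²/3 = -⅓*1² = -⅓*1 = -⅓ ≈ -0.33333)
j(M, Y) = (-⅓ + M)/(M + Y) (j(M, Y) = (M - ⅓)/(Y + M) = (-⅓ + M)/(M + Y))
(17*19)*j(3, 3) = (17*19)*((-⅓ + 3)/(3 + 3)) = 323*((8/3)/6) = 323*((⅙)*(8/3)) = 323*(4/9) = 1292/9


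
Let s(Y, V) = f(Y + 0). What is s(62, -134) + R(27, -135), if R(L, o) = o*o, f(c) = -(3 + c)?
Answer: 18160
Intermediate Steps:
f(c) = -3 - c
s(Y, V) = -3 - Y (s(Y, V) = -3 - (Y + 0) = -3 - Y)
R(L, o) = o**2
s(62, -134) + R(27, -135) = (-3 - 1*62) + (-135)**2 = (-3 - 62) + 18225 = -65 + 18225 = 18160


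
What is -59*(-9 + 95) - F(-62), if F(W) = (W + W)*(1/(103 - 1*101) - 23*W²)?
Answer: -10968100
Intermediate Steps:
F(W) = 2*W*(½ - 23*W²) (F(W) = (2*W)*(1/(103 - 101) - 23*W²) = (2*W)*(1/2 - 23*W²) = (2*W)*(½ - 23*W²) = 2*W*(½ - 23*W²))
-59*(-9 + 95) - F(-62) = -59*(-9 + 95) - (-62 - 46*(-62)³) = -59*86 - (-62 - 46*(-238328)) = -5074 - (-62 + 10963088) = -5074 - 1*10963026 = -5074 - 10963026 = -10968100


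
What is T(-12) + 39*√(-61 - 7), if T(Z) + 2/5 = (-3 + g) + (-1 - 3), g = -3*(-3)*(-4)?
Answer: -217/5 + 78*I*√17 ≈ -43.4 + 321.6*I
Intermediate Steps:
g = -36 (g = 9*(-4) = -36)
T(Z) = -217/5 (T(Z) = -⅖ + ((-3 - 36) + (-1 - 3)) = -⅖ + (-39 - 4) = -⅖ - 43 = -217/5)
T(-12) + 39*√(-61 - 7) = -217/5 + 39*√(-61 - 7) = -217/5 + 39*√(-68) = -217/5 + 39*(2*I*√17) = -217/5 + 78*I*√17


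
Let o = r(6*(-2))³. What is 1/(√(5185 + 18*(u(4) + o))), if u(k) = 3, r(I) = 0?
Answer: √31/403 ≈ 0.013816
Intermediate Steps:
o = 0 (o = 0³ = 0)
1/(√(5185 + 18*(u(4) + o))) = 1/(√(5185 + 18*(3 + 0))) = 1/(√(5185 + 18*3)) = 1/(√(5185 + 54)) = 1/(√5239) = 1/(13*√31) = √31/403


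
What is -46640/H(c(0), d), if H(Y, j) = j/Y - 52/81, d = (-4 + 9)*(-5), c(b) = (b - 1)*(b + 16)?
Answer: -60445440/1193 ≈ -50667.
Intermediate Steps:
c(b) = (-1 + b)*(16 + b)
d = -25 (d = 5*(-5) = -25)
H(Y, j) = -52/81 + j/Y (H(Y, j) = j/Y - 52*1/81 = j/Y - 52/81 = -52/81 + j/Y)
-46640/H(c(0), d) = -46640/(-52/81 - 25/(-16 + 0² + 15*0)) = -46640/(-52/81 - 25/(-16 + 0 + 0)) = -46640/(-52/81 - 25/(-16)) = -46640/(-52/81 - 25*(-1/16)) = -46640/(-52/81 + 25/16) = -46640/1193/1296 = -46640*1296/1193 = -60445440/1193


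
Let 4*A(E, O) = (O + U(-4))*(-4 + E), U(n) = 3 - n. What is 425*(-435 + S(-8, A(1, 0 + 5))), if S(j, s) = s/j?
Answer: -1475175/8 ≈ -1.8440e+5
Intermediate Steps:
A(E, O) = (-4 + E)*(7 + O)/4 (A(E, O) = ((O + (3 - 1*(-4)))*(-4 + E))/4 = ((O + (3 + 4))*(-4 + E))/4 = ((O + 7)*(-4 + E))/4 = ((7 + O)*(-4 + E))/4 = ((-4 + E)*(7 + O))/4 = (-4 + E)*(7 + O)/4)
425*(-435 + S(-8, A(1, 0 + 5))) = 425*(-435 + (-7 - (0 + 5) + (7/4)*1 + (¼)*1*(0 + 5))/(-8)) = 425*(-435 + (-7 - 1*5 + 7/4 + (¼)*1*5)*(-⅛)) = 425*(-435 + (-7 - 5 + 7/4 + 5/4)*(-⅛)) = 425*(-435 - 9*(-⅛)) = 425*(-435 + 9/8) = 425*(-3471/8) = -1475175/8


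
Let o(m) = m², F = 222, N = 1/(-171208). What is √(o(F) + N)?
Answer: √361155360668942/85604 ≈ 222.00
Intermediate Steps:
N = -1/171208 ≈ -5.8408e-6
√(o(F) + N) = √(222² - 1/171208) = √(49284 - 1/171208) = √(8437815071/171208) = √361155360668942/85604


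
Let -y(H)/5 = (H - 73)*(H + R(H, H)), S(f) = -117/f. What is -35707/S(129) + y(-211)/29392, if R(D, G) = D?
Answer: 5638141979/143286 ≈ 39349.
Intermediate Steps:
y(H) = -10*H*(-73 + H) (y(H) = -5*(H - 73)*(H + H) = -5*(-73 + H)*2*H = -10*H*(-73 + H))
-35707/S(129) + y(-211)/29392 = -35707/((-117/129)) + (10*(-211)*(73 - 1*(-211)))/29392 = -35707/((-117*1/129)) + (10*(-211)*(73 + 211))*(1/29392) = -35707/(-39/43) + (10*(-211)*284)*(1/29392) = -35707*(-43/39) - 599240*1/29392 = 1535401/39 - 74905/3674 = 5638141979/143286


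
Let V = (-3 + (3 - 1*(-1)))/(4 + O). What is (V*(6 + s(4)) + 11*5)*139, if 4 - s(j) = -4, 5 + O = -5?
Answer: 21962/3 ≈ 7320.7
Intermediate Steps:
O = -10 (O = -5 - 5 = -10)
s(j) = 8 (s(j) = 4 - 1*(-4) = 4 + 4 = 8)
V = -⅙ (V = (-3 + (3 - 1*(-1)))/(4 - 10) = (-3 + (3 + 1))/(-6) = (-3 + 4)*(-⅙) = 1*(-⅙) = -⅙ ≈ -0.16667)
(V*(6 + s(4)) + 11*5)*139 = (-(6 + 8)/6 + 11*5)*139 = (-⅙*14 + 55)*139 = (-7/3 + 55)*139 = (158/3)*139 = 21962/3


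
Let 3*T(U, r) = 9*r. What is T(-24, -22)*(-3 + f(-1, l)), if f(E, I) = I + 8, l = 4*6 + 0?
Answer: -1914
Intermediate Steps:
l = 24 (l = 24 + 0 = 24)
T(U, r) = 3*r (T(U, r) = (9*r)/3 = 3*r)
f(E, I) = 8 + I
T(-24, -22)*(-3 + f(-1, l)) = (3*(-22))*(-3 + (8 + 24)) = -66*(-3 + 32) = -66*29 = -1914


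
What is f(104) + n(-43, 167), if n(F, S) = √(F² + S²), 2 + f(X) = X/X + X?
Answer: 103 + √29738 ≈ 275.45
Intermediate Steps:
f(X) = -1 + X (f(X) = -2 + (X/X + X) = -2 + (1 + X) = -1 + X)
f(104) + n(-43, 167) = (-1 + 104) + √((-43)² + 167²) = 103 + √(1849 + 27889) = 103 + √29738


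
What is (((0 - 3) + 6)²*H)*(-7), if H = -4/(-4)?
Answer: -63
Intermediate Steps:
H = 1 (H = -4*(-¼) = 1)
(((0 - 3) + 6)²*H)*(-7) = (((0 - 3) + 6)²*1)*(-7) = ((-3 + 6)²*1)*(-7) = (3²*1)*(-7) = (9*1)*(-7) = 9*(-7) = -63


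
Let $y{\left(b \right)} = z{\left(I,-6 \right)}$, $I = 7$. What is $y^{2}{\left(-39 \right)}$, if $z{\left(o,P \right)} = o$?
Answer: $49$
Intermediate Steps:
$y{\left(b \right)} = 7$
$y^{2}{\left(-39 \right)} = 7^{2} = 49$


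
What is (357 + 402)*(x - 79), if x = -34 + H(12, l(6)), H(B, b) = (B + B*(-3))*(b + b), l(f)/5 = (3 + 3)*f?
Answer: -6643527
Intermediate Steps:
l(f) = 30*f (l(f) = 5*((3 + 3)*f) = 5*(6*f) = 30*f)
H(B, b) = -4*B*b (H(B, b) = (B - 3*B)*(2*b) = (-2*B)*(2*b) = -4*B*b)
x = -8674 (x = -34 - 4*12*30*6 = -34 - 4*12*180 = -34 - 8640 = -8674)
(357 + 402)*(x - 79) = (357 + 402)*(-8674 - 79) = 759*(-8753) = -6643527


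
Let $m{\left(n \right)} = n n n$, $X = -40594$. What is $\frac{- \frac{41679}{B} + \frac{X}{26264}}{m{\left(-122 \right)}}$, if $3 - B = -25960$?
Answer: $\frac{153471377}{88443760406624} \approx 1.7352 \cdot 10^{-6}$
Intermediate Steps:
$B = 25963$ ($B = 3 - -25960 = 3 + 25960 = 25963$)
$m{\left(n \right)} = n^{3}$ ($m{\left(n \right)} = n n^{2} = n^{3}$)
$\frac{- \frac{41679}{B} + \frac{X}{26264}}{m{\left(-122 \right)}} = \frac{- \frac{41679}{25963} - \frac{40594}{26264}}{\left(-122\right)^{3}} = \frac{\left(-41679\right) \frac{1}{25963} - \frac{20297}{13132}}{-1815848} = \left(- \frac{41679}{25963} - \frac{20297}{13132}\right) \left(- \frac{1}{1815848}\right) = \left(- \frac{153471377}{48706588}\right) \left(- \frac{1}{1815848}\right) = \frac{153471377}{88443760406624}$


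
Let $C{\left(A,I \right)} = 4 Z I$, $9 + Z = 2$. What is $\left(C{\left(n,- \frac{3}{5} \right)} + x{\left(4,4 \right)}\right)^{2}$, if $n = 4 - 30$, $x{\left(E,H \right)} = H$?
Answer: $\frac{10816}{25} \approx 432.64$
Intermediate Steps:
$Z = -7$ ($Z = -9 + 2 = -7$)
$n = -26$ ($n = 4 - 30 = -26$)
$C{\left(A,I \right)} = - 28 I$ ($C{\left(A,I \right)} = 4 \left(-7\right) I = - 28 I$)
$\left(C{\left(n,- \frac{3}{5} \right)} + x{\left(4,4 \right)}\right)^{2} = \left(- 28 \left(- \frac{3}{5}\right) + 4\right)^{2} = \left(- 28 \left(\left(-3\right) \frac{1}{5}\right) + 4\right)^{2} = \left(\left(-28\right) \left(- \frac{3}{5}\right) + 4\right)^{2} = \left(\frac{84}{5} + 4\right)^{2} = \left(\frac{104}{5}\right)^{2} = \frac{10816}{25}$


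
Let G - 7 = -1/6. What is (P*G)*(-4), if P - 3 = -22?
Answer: 1558/3 ≈ 519.33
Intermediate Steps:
P = -19 (P = 3 - 22 = -19)
G = 41/6 (G = 7 - 1/6 = 41/6 ≈ 6.8333)
(P*G)*(-4) = -19*41/6*(-4) = -779/6*(-4) = 1558/3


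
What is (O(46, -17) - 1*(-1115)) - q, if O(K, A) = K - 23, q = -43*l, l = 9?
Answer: 1525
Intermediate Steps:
q = -387 (q = -43*9 = -387)
O(K, A) = -23 + K
(O(46, -17) - 1*(-1115)) - q = ((-23 + 46) - 1*(-1115)) - 1*(-387) = (23 + 1115) + 387 = 1138 + 387 = 1525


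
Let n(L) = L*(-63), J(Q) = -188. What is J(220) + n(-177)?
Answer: 10963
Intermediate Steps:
n(L) = -63*L
J(220) + n(-177) = -188 - 63*(-177) = -188 + 11151 = 10963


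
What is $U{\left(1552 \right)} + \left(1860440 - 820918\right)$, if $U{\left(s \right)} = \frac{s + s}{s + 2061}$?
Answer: $\frac{3755796090}{3613} \approx 1.0395 \cdot 10^{6}$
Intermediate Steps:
$U{\left(s \right)} = \frac{2 s}{2061 + s}$
$U{\left(1552 \right)} + \left(1860440 - 820918\right) = 2 \cdot 1552 \frac{1}{2061 + 1552} + \left(1860440 - 820918\right) = 2 \cdot 1552 \cdot \frac{1}{3613} + \left(1860440 - 820918\right) = 2 \cdot 1552 \cdot \frac{1}{3613} + 1039522 = \frac{3104}{3613} + 1039522 = \frac{3755796090}{3613}$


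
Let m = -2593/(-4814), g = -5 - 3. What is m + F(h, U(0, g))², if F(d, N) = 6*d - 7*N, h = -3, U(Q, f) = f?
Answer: 6954009/4814 ≈ 1444.5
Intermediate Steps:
g = -8
m = 2593/4814 (m = -2593*(-1/4814) = 2593/4814 ≈ 0.53864)
F(d, N) = -7*N + 6*d
m + F(h, U(0, g))² = 2593/4814 + (-7*(-8) + 6*(-3))² = 2593/4814 + (56 - 18)² = 2593/4814 + 38² = 2593/4814 + 1444 = 6954009/4814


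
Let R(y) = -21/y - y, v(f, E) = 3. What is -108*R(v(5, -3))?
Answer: 1080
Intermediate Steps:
R(y) = -y - 21/y
-108*R(v(5, -3)) = -108*(-1*3 - 21/3) = -108*(-3 - 21*1/3) = -108*(-3 - 7) = -108*(-10) = 1080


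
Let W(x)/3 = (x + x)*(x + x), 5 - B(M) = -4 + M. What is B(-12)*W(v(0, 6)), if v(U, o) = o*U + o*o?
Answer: 326592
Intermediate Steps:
B(M) = 9 - M (B(M) = 5 - (-4 + M) = 5 + (4 - M) = 9 - M)
v(U, o) = o² + U*o (v(U, o) = U*o + o² = o² + U*o)
W(x) = 12*x² (W(x) = 3*((x + x)*(x + x)) = 3*((2*x)*(2*x)) = 3*(4*x²) = 12*x²)
B(-12)*W(v(0, 6)) = (9 - 1*(-12))*(12*(6*(0 + 6))²) = (9 + 12)*(12*(6*6)²) = 21*(12*36²) = 21*(12*1296) = 21*15552 = 326592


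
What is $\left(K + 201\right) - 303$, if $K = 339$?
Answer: $237$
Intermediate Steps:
$\left(K + 201\right) - 303 = \left(339 + 201\right) - 303 = 540 - 303 = 237$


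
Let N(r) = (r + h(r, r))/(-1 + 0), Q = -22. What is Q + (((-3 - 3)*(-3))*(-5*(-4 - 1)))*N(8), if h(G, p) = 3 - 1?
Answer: -4522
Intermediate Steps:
h(G, p) = 2
N(r) = -2 - r (N(r) = (r + 2)/(-1 + 0) = (2 + r)/(-1) = (2 + r)*(-1) = -2 - r)
Q + (((-3 - 3)*(-3))*(-5*(-4 - 1)))*N(8) = -22 + (((-3 - 3)*(-3))*(-5*(-4 - 1)))*(-2 - 1*8) = -22 + ((-6*(-3))*(-5*(-5)))*(-2 - 8) = -22 + (18*25)*(-10) = -22 + 450*(-10) = -22 - 4500 = -4522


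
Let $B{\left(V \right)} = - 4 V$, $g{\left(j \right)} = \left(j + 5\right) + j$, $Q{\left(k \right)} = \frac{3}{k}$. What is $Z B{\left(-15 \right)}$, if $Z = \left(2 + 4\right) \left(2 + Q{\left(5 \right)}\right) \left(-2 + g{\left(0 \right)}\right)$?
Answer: $2808$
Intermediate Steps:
$g{\left(j \right)} = 5 + 2 j$ ($g{\left(j \right)} = \left(5 + j\right) + j = 5 + 2 j$)
$Z = \frac{234}{5}$ ($Z = \left(2 + 4\right) \left(2 + \frac{3}{5}\right) \left(-2 + \left(5 + 2 \cdot 0\right)\right) = 6 \left(2 + 3 \cdot \frac{1}{5}\right) \left(-2 + \left(5 + 0\right)\right) = 6 \left(2 + \frac{3}{5}\right) \left(-2 + 5\right) = 6 \cdot \frac{13}{5} \cdot 3 = \frac{78}{5} \cdot 3 = \frac{234}{5} \approx 46.8$)
$Z B{\left(-15 \right)} = \frac{234 \left(\left(-4\right) \left(-15\right)\right)}{5} = \frac{234}{5} \cdot 60 = 2808$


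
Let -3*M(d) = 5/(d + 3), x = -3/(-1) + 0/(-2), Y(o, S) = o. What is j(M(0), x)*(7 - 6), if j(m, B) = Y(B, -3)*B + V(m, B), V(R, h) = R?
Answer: 76/9 ≈ 8.4444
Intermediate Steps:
x = 3 (x = -3*(-1) + 0*(-1/2) = 3 + 0 = 3)
M(d) = -5/(3*(3 + d)) (M(d) = -5/(3*(d + 3)) = -5/(3*(3 + d)))
j(m, B) = m + B**2 (j(m, B) = B*B + m = B**2 + m = m + B**2)
j(M(0), x)*(7 - 6) = (-5/(9 + 3*0) + 3**2)*(7 - 6) = (-5/(9 + 0) + 9)*1 = (-5/9 + 9)*1 = (76/9)*1 = 76/9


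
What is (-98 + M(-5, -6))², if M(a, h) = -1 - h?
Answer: 8649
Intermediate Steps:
(-98 + M(-5, -6))² = (-98 + (-1 - 1*(-6)))² = (-98 + (-1 + 6))² = (-98 + 5)² = (-93)² = 8649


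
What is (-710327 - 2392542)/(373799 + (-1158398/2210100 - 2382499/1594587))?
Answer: -260360018556777150/31365097625330947 ≈ -8.3009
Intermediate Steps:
(-710327 - 2392542)/(373799 + (-1158398/2210100 - 2382499/1594587)) = -3102869/(373799 + (-1158398*1/2210100 - 2382499*1/1594587)) = -3102869/(373799 + (-579199/1105050 - 2382499/1594587)) = -3102869/(373799 - 1185454571921/587366121450) = -3102869/219555683377316629/587366121450 = -3102869*587366121450/219555683377316629 = -260360018556777150/31365097625330947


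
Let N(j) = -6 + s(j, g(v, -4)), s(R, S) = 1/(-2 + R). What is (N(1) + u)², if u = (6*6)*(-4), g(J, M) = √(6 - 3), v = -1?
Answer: 22801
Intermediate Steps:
g(J, M) = √3
N(j) = -6 + 1/(-2 + j)
u = -144 (u = 36*(-4) = -144)
(N(1) + u)² = ((13 - 6*1)/(-2 + 1) - 144)² = ((13 - 6)/(-1) - 144)² = (-1*7 - 144)² = (-7 - 144)² = (-151)² = 22801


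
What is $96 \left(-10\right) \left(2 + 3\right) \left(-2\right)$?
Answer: $9600$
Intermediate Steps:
$96 \left(-10\right) \left(2 + 3\right) \left(-2\right) = - 960 \cdot 5 \left(-2\right) = \left(-960\right) \left(-10\right) = 9600$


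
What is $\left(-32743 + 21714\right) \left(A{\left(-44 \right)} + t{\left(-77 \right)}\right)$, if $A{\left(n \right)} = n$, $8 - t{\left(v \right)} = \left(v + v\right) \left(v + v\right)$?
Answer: $261960808$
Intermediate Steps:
$t{\left(v \right)} = 8 - 4 v^{2}$ ($t{\left(v \right)} = 8 - \left(v + v\right) \left(v + v\right) = 8 - 2 v 2 v = 8 - 4 v^{2}$)
$\left(-32743 + 21714\right) \left(A{\left(-44 \right)} + t{\left(-77 \right)}\right) = \left(-32743 + 21714\right) \left(-44 + \left(8 - 4 \left(-77\right)^{2}\right)\right) = - 11029 \left(-44 + \left(8 - 23716\right)\right) = - 11029 \left(-44 - 23708\right) = \left(-11029\right) \left(-23752\right) = 261960808$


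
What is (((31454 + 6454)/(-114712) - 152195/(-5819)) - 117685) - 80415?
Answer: -2542621543281/12836714 ≈ -1.9807e+5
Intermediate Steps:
(((31454 + 6454)/(-114712) - 152195/(-5819)) - 117685) - 80415 = ((37908*(-1/114712) - 152195*(-1/5819)) - 117685) - 80415 = ((-729/2206 + 152195/5819) - 117685) - 80415 = (331500119/12836714 - 117685) - 80415 = -1510357186971/12836714 - 80415 = -2542621543281/12836714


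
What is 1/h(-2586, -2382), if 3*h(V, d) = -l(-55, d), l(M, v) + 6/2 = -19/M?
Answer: 165/146 ≈ 1.1301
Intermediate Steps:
l(M, v) = -3 - 19/M
h(V, d) = 146/165 (h(V, d) = (-(-3 - 19/(-55)))/3 = (-(-3 - 19*(-1/55)))/3 = (-(-3 + 19/55))/3 = (-1*(-146/55))/3 = (1/3)*(146/55) = 146/165)
1/h(-2586, -2382) = 1/(146/165) = 165/146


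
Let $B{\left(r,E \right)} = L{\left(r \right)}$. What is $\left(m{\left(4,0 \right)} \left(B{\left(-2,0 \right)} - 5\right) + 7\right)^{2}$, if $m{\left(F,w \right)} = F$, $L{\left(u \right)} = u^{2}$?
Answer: $9$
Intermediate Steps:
$B{\left(r,E \right)} = r^{2}$
$\left(m{\left(4,0 \right)} \left(B{\left(-2,0 \right)} - 5\right) + 7\right)^{2} = \left(4 \left(\left(-2\right)^{2} - 5\right) + 7\right)^{2} = \left(4 \left(4 - 5\right) + 7\right)^{2} = \left(4 \left(-1\right) + 7\right)^{2} = \left(-4 + 7\right)^{2} = 3^{2} = 9$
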